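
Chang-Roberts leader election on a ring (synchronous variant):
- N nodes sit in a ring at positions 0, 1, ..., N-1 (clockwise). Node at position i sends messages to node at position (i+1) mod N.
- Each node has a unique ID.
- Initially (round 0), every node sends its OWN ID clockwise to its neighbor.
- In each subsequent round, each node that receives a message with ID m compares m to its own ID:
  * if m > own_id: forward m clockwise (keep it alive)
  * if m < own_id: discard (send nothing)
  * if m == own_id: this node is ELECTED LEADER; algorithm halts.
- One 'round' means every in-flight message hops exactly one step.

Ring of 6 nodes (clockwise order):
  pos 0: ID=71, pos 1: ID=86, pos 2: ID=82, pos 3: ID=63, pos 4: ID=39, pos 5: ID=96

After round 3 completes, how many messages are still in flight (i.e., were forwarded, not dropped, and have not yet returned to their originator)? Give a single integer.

Round 1: pos1(id86) recv 71: drop; pos2(id82) recv 86: fwd; pos3(id63) recv 82: fwd; pos4(id39) recv 63: fwd; pos5(id96) recv 39: drop; pos0(id71) recv 96: fwd
Round 2: pos3(id63) recv 86: fwd; pos4(id39) recv 82: fwd; pos5(id96) recv 63: drop; pos1(id86) recv 96: fwd
Round 3: pos4(id39) recv 86: fwd; pos5(id96) recv 82: drop; pos2(id82) recv 96: fwd
After round 3: 2 messages still in flight

Answer: 2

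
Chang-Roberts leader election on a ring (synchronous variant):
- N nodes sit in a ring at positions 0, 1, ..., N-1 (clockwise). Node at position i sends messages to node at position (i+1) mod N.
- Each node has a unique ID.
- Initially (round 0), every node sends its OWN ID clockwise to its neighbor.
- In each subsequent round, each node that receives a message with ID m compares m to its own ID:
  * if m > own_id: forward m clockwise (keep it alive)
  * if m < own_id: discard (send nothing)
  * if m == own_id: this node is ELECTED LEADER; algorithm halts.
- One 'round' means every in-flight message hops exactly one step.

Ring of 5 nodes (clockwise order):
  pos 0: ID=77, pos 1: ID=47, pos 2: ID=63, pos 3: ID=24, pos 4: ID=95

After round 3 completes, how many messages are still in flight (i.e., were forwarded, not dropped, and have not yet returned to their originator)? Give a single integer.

Answer: 2

Derivation:
Round 1: pos1(id47) recv 77: fwd; pos2(id63) recv 47: drop; pos3(id24) recv 63: fwd; pos4(id95) recv 24: drop; pos0(id77) recv 95: fwd
Round 2: pos2(id63) recv 77: fwd; pos4(id95) recv 63: drop; pos1(id47) recv 95: fwd
Round 3: pos3(id24) recv 77: fwd; pos2(id63) recv 95: fwd
After round 3: 2 messages still in flight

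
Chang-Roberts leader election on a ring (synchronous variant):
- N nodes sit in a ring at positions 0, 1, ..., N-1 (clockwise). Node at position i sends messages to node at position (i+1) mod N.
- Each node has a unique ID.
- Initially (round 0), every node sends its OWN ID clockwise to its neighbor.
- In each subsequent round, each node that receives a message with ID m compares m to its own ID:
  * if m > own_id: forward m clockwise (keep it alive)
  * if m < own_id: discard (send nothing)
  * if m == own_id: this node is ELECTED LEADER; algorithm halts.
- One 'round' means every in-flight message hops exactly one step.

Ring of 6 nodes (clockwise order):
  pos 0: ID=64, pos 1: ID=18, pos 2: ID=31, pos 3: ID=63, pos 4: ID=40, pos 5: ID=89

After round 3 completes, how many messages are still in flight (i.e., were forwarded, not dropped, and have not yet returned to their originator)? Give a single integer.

Round 1: pos1(id18) recv 64: fwd; pos2(id31) recv 18: drop; pos3(id63) recv 31: drop; pos4(id40) recv 63: fwd; pos5(id89) recv 40: drop; pos0(id64) recv 89: fwd
Round 2: pos2(id31) recv 64: fwd; pos5(id89) recv 63: drop; pos1(id18) recv 89: fwd
Round 3: pos3(id63) recv 64: fwd; pos2(id31) recv 89: fwd
After round 3: 2 messages still in flight

Answer: 2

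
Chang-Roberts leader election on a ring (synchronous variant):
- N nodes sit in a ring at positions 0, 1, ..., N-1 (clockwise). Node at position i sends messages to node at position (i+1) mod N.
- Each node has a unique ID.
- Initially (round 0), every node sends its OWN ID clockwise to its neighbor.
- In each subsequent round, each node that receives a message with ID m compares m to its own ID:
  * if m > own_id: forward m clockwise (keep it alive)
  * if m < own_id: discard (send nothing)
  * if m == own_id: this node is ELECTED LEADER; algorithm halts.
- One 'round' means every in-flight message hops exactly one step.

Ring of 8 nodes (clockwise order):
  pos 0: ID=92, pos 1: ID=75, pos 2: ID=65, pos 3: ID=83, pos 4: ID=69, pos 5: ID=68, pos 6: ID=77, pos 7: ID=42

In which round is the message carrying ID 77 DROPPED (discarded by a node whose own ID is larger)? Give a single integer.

Round 1: pos1(id75) recv 92: fwd; pos2(id65) recv 75: fwd; pos3(id83) recv 65: drop; pos4(id69) recv 83: fwd; pos5(id68) recv 69: fwd; pos6(id77) recv 68: drop; pos7(id42) recv 77: fwd; pos0(id92) recv 42: drop
Round 2: pos2(id65) recv 92: fwd; pos3(id83) recv 75: drop; pos5(id68) recv 83: fwd; pos6(id77) recv 69: drop; pos0(id92) recv 77: drop
Round 3: pos3(id83) recv 92: fwd; pos6(id77) recv 83: fwd
Round 4: pos4(id69) recv 92: fwd; pos7(id42) recv 83: fwd
Round 5: pos5(id68) recv 92: fwd; pos0(id92) recv 83: drop
Round 6: pos6(id77) recv 92: fwd
Round 7: pos7(id42) recv 92: fwd
Round 8: pos0(id92) recv 92: ELECTED
Message ID 77 originates at pos 6; dropped at pos 0 in round 2

Answer: 2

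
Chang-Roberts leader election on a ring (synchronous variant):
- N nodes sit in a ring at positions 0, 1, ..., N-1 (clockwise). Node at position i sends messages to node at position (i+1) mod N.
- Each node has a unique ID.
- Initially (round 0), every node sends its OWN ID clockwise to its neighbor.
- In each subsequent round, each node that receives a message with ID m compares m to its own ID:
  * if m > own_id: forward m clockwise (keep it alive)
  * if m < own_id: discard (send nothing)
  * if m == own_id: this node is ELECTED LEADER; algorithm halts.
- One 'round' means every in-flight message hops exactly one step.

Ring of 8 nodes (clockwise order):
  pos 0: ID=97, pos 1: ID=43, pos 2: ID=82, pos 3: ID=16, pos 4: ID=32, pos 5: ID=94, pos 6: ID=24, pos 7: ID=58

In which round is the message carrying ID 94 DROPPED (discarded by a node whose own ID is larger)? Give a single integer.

Round 1: pos1(id43) recv 97: fwd; pos2(id82) recv 43: drop; pos3(id16) recv 82: fwd; pos4(id32) recv 16: drop; pos5(id94) recv 32: drop; pos6(id24) recv 94: fwd; pos7(id58) recv 24: drop; pos0(id97) recv 58: drop
Round 2: pos2(id82) recv 97: fwd; pos4(id32) recv 82: fwd; pos7(id58) recv 94: fwd
Round 3: pos3(id16) recv 97: fwd; pos5(id94) recv 82: drop; pos0(id97) recv 94: drop
Round 4: pos4(id32) recv 97: fwd
Round 5: pos5(id94) recv 97: fwd
Round 6: pos6(id24) recv 97: fwd
Round 7: pos7(id58) recv 97: fwd
Round 8: pos0(id97) recv 97: ELECTED
Message ID 94 originates at pos 5; dropped at pos 0 in round 3

Answer: 3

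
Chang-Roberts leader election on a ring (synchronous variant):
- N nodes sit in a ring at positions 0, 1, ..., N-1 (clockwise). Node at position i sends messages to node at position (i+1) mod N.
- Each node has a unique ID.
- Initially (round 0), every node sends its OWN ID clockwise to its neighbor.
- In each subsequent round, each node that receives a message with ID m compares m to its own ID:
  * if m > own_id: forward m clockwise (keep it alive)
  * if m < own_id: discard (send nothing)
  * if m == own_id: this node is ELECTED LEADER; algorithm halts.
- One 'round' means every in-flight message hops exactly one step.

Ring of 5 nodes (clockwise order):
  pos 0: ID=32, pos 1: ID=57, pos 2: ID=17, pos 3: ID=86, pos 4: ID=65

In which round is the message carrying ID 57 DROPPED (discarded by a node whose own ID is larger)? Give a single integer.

Answer: 2

Derivation:
Round 1: pos1(id57) recv 32: drop; pos2(id17) recv 57: fwd; pos3(id86) recv 17: drop; pos4(id65) recv 86: fwd; pos0(id32) recv 65: fwd
Round 2: pos3(id86) recv 57: drop; pos0(id32) recv 86: fwd; pos1(id57) recv 65: fwd
Round 3: pos1(id57) recv 86: fwd; pos2(id17) recv 65: fwd
Round 4: pos2(id17) recv 86: fwd; pos3(id86) recv 65: drop
Round 5: pos3(id86) recv 86: ELECTED
Message ID 57 originates at pos 1; dropped at pos 3 in round 2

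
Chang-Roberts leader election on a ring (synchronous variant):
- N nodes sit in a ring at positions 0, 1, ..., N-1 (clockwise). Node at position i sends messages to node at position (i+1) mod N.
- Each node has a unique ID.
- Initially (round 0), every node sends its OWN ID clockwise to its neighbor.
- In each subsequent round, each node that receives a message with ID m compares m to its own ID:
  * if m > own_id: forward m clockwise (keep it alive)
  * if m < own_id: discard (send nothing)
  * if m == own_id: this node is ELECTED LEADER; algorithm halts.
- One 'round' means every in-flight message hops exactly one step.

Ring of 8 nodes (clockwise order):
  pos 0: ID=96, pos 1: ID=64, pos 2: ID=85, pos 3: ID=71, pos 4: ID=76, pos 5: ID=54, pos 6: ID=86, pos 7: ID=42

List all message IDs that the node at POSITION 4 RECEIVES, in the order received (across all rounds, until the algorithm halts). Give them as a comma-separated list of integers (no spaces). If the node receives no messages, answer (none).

Round 1: pos1(id64) recv 96: fwd; pos2(id85) recv 64: drop; pos3(id71) recv 85: fwd; pos4(id76) recv 71: drop; pos5(id54) recv 76: fwd; pos6(id86) recv 54: drop; pos7(id42) recv 86: fwd; pos0(id96) recv 42: drop
Round 2: pos2(id85) recv 96: fwd; pos4(id76) recv 85: fwd; pos6(id86) recv 76: drop; pos0(id96) recv 86: drop
Round 3: pos3(id71) recv 96: fwd; pos5(id54) recv 85: fwd
Round 4: pos4(id76) recv 96: fwd; pos6(id86) recv 85: drop
Round 5: pos5(id54) recv 96: fwd
Round 6: pos6(id86) recv 96: fwd
Round 7: pos7(id42) recv 96: fwd
Round 8: pos0(id96) recv 96: ELECTED

Answer: 71,85,96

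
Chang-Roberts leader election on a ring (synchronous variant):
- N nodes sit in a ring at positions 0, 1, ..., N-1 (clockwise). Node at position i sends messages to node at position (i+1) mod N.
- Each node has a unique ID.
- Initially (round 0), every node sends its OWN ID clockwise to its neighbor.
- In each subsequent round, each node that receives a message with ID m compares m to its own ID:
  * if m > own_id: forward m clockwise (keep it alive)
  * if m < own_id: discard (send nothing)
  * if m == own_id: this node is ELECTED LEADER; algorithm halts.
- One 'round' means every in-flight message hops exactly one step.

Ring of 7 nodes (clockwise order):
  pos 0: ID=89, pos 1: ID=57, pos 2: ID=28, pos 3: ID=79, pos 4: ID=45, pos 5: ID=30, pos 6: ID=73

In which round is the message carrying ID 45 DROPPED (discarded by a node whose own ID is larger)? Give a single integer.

Answer: 2

Derivation:
Round 1: pos1(id57) recv 89: fwd; pos2(id28) recv 57: fwd; pos3(id79) recv 28: drop; pos4(id45) recv 79: fwd; pos5(id30) recv 45: fwd; pos6(id73) recv 30: drop; pos0(id89) recv 73: drop
Round 2: pos2(id28) recv 89: fwd; pos3(id79) recv 57: drop; pos5(id30) recv 79: fwd; pos6(id73) recv 45: drop
Round 3: pos3(id79) recv 89: fwd; pos6(id73) recv 79: fwd
Round 4: pos4(id45) recv 89: fwd; pos0(id89) recv 79: drop
Round 5: pos5(id30) recv 89: fwd
Round 6: pos6(id73) recv 89: fwd
Round 7: pos0(id89) recv 89: ELECTED
Message ID 45 originates at pos 4; dropped at pos 6 in round 2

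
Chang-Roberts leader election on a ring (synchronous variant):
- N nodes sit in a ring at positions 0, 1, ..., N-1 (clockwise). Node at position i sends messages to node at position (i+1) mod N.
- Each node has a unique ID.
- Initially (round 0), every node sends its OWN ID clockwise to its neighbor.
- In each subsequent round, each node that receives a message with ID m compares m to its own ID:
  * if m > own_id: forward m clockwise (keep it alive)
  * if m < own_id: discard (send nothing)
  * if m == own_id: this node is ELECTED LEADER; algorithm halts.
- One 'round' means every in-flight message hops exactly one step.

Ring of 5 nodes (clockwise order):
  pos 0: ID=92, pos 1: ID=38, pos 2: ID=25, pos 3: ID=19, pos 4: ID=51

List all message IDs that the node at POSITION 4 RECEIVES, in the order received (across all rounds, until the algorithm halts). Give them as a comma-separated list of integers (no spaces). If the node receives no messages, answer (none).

Answer: 19,25,38,92

Derivation:
Round 1: pos1(id38) recv 92: fwd; pos2(id25) recv 38: fwd; pos3(id19) recv 25: fwd; pos4(id51) recv 19: drop; pos0(id92) recv 51: drop
Round 2: pos2(id25) recv 92: fwd; pos3(id19) recv 38: fwd; pos4(id51) recv 25: drop
Round 3: pos3(id19) recv 92: fwd; pos4(id51) recv 38: drop
Round 4: pos4(id51) recv 92: fwd
Round 5: pos0(id92) recv 92: ELECTED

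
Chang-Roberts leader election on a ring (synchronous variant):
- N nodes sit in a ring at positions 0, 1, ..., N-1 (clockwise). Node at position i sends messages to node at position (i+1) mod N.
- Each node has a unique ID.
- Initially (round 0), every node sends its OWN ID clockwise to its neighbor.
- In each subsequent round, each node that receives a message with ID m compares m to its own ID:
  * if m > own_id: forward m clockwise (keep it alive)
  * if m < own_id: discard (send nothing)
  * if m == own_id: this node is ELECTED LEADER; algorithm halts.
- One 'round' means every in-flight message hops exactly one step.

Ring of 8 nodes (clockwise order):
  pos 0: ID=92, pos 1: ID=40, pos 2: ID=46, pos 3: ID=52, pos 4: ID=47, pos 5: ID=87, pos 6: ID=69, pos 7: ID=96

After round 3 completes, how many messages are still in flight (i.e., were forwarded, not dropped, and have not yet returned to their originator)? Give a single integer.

Answer: 2

Derivation:
Round 1: pos1(id40) recv 92: fwd; pos2(id46) recv 40: drop; pos3(id52) recv 46: drop; pos4(id47) recv 52: fwd; pos5(id87) recv 47: drop; pos6(id69) recv 87: fwd; pos7(id96) recv 69: drop; pos0(id92) recv 96: fwd
Round 2: pos2(id46) recv 92: fwd; pos5(id87) recv 52: drop; pos7(id96) recv 87: drop; pos1(id40) recv 96: fwd
Round 3: pos3(id52) recv 92: fwd; pos2(id46) recv 96: fwd
After round 3: 2 messages still in flight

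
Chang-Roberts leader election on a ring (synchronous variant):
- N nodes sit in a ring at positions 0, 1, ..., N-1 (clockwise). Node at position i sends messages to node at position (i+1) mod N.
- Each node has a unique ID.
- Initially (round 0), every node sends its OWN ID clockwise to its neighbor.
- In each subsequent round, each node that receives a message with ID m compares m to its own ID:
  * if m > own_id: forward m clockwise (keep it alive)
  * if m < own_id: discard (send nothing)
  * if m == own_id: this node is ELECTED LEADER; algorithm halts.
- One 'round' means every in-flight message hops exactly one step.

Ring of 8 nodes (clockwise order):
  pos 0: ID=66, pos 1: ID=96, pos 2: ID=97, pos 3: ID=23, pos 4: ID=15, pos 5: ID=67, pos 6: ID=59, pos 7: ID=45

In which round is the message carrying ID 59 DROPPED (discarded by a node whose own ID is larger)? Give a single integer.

Round 1: pos1(id96) recv 66: drop; pos2(id97) recv 96: drop; pos3(id23) recv 97: fwd; pos4(id15) recv 23: fwd; pos5(id67) recv 15: drop; pos6(id59) recv 67: fwd; pos7(id45) recv 59: fwd; pos0(id66) recv 45: drop
Round 2: pos4(id15) recv 97: fwd; pos5(id67) recv 23: drop; pos7(id45) recv 67: fwd; pos0(id66) recv 59: drop
Round 3: pos5(id67) recv 97: fwd; pos0(id66) recv 67: fwd
Round 4: pos6(id59) recv 97: fwd; pos1(id96) recv 67: drop
Round 5: pos7(id45) recv 97: fwd
Round 6: pos0(id66) recv 97: fwd
Round 7: pos1(id96) recv 97: fwd
Round 8: pos2(id97) recv 97: ELECTED
Message ID 59 originates at pos 6; dropped at pos 0 in round 2

Answer: 2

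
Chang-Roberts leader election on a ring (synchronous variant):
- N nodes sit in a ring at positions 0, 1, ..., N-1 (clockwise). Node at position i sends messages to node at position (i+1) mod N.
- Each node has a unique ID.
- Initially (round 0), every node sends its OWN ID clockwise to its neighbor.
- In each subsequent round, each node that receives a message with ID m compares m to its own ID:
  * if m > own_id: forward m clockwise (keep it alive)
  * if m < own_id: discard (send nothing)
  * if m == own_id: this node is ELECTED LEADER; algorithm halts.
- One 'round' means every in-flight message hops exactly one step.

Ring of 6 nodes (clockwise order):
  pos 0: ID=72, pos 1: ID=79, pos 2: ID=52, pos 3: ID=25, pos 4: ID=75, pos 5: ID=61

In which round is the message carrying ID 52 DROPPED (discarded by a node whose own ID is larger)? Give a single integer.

Answer: 2

Derivation:
Round 1: pos1(id79) recv 72: drop; pos2(id52) recv 79: fwd; pos3(id25) recv 52: fwd; pos4(id75) recv 25: drop; pos5(id61) recv 75: fwd; pos0(id72) recv 61: drop
Round 2: pos3(id25) recv 79: fwd; pos4(id75) recv 52: drop; pos0(id72) recv 75: fwd
Round 3: pos4(id75) recv 79: fwd; pos1(id79) recv 75: drop
Round 4: pos5(id61) recv 79: fwd
Round 5: pos0(id72) recv 79: fwd
Round 6: pos1(id79) recv 79: ELECTED
Message ID 52 originates at pos 2; dropped at pos 4 in round 2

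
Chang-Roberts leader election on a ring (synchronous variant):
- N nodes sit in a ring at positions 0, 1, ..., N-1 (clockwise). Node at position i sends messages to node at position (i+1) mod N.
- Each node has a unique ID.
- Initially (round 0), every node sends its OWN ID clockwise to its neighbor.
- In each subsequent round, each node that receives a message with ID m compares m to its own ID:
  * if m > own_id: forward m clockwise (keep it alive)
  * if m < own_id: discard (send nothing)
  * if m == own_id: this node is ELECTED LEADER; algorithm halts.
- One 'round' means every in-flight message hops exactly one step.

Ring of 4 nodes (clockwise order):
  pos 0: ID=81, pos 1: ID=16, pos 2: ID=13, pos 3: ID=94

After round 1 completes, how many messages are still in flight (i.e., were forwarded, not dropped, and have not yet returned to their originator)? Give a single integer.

Round 1: pos1(id16) recv 81: fwd; pos2(id13) recv 16: fwd; pos3(id94) recv 13: drop; pos0(id81) recv 94: fwd
After round 1: 3 messages still in flight

Answer: 3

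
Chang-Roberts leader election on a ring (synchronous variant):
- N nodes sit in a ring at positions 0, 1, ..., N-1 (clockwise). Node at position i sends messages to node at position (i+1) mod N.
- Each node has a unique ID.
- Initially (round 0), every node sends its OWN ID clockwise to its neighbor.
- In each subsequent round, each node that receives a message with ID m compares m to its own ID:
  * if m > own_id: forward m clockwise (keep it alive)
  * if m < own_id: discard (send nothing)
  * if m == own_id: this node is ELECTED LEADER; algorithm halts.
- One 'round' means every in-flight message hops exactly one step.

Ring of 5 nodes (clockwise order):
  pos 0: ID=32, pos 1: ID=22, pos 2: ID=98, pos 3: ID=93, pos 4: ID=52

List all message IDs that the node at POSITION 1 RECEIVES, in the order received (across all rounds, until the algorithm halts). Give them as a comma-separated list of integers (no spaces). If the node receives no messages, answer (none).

Round 1: pos1(id22) recv 32: fwd; pos2(id98) recv 22: drop; pos3(id93) recv 98: fwd; pos4(id52) recv 93: fwd; pos0(id32) recv 52: fwd
Round 2: pos2(id98) recv 32: drop; pos4(id52) recv 98: fwd; pos0(id32) recv 93: fwd; pos1(id22) recv 52: fwd
Round 3: pos0(id32) recv 98: fwd; pos1(id22) recv 93: fwd; pos2(id98) recv 52: drop
Round 4: pos1(id22) recv 98: fwd; pos2(id98) recv 93: drop
Round 5: pos2(id98) recv 98: ELECTED

Answer: 32,52,93,98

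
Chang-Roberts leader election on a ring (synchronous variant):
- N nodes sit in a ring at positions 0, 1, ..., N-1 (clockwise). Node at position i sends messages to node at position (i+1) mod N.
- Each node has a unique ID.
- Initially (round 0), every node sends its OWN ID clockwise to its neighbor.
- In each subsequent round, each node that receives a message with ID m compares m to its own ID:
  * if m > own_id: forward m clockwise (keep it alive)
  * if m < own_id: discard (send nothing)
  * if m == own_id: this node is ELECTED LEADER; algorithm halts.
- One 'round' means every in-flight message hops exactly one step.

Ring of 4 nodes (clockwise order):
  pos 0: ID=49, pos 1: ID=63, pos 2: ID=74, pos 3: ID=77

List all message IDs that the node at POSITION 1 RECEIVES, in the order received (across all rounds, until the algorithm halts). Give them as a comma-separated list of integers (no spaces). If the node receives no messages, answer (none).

Round 1: pos1(id63) recv 49: drop; pos2(id74) recv 63: drop; pos3(id77) recv 74: drop; pos0(id49) recv 77: fwd
Round 2: pos1(id63) recv 77: fwd
Round 3: pos2(id74) recv 77: fwd
Round 4: pos3(id77) recv 77: ELECTED

Answer: 49,77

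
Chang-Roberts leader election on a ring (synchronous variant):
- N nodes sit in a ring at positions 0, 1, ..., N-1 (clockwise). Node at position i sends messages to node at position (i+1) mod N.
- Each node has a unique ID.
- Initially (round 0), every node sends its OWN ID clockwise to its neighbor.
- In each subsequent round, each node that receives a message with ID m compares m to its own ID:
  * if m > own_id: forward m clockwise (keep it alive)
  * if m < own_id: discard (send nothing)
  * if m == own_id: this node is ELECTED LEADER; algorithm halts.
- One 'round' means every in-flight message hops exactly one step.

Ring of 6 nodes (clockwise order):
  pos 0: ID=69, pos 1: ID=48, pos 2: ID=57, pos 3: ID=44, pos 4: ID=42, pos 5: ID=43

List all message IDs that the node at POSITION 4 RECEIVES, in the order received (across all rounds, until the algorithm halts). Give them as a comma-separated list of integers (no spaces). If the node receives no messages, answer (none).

Round 1: pos1(id48) recv 69: fwd; pos2(id57) recv 48: drop; pos3(id44) recv 57: fwd; pos4(id42) recv 44: fwd; pos5(id43) recv 42: drop; pos0(id69) recv 43: drop
Round 2: pos2(id57) recv 69: fwd; pos4(id42) recv 57: fwd; pos5(id43) recv 44: fwd
Round 3: pos3(id44) recv 69: fwd; pos5(id43) recv 57: fwd; pos0(id69) recv 44: drop
Round 4: pos4(id42) recv 69: fwd; pos0(id69) recv 57: drop
Round 5: pos5(id43) recv 69: fwd
Round 6: pos0(id69) recv 69: ELECTED

Answer: 44,57,69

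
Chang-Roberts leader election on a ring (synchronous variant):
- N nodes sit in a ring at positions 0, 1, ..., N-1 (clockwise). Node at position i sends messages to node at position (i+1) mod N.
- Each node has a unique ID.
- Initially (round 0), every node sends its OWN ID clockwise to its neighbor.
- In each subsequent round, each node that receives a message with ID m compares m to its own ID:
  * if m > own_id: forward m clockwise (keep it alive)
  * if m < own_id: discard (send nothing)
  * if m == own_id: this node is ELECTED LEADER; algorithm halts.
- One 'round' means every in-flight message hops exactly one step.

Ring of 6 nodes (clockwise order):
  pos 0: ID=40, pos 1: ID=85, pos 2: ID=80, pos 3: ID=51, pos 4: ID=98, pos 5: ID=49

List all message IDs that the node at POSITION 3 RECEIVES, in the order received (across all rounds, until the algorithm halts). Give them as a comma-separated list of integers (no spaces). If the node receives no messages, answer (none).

Answer: 80,85,98

Derivation:
Round 1: pos1(id85) recv 40: drop; pos2(id80) recv 85: fwd; pos3(id51) recv 80: fwd; pos4(id98) recv 51: drop; pos5(id49) recv 98: fwd; pos0(id40) recv 49: fwd
Round 2: pos3(id51) recv 85: fwd; pos4(id98) recv 80: drop; pos0(id40) recv 98: fwd; pos1(id85) recv 49: drop
Round 3: pos4(id98) recv 85: drop; pos1(id85) recv 98: fwd
Round 4: pos2(id80) recv 98: fwd
Round 5: pos3(id51) recv 98: fwd
Round 6: pos4(id98) recv 98: ELECTED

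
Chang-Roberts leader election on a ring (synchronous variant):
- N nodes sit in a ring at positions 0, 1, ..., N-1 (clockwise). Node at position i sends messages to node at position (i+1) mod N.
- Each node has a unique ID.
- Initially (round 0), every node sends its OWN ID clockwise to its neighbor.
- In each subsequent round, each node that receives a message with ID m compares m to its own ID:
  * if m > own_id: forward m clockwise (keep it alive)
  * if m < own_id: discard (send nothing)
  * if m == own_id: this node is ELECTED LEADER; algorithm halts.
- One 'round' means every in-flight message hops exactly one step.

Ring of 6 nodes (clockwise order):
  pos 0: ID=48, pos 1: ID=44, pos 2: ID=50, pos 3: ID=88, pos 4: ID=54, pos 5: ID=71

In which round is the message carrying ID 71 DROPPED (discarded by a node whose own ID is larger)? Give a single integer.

Round 1: pos1(id44) recv 48: fwd; pos2(id50) recv 44: drop; pos3(id88) recv 50: drop; pos4(id54) recv 88: fwd; pos5(id71) recv 54: drop; pos0(id48) recv 71: fwd
Round 2: pos2(id50) recv 48: drop; pos5(id71) recv 88: fwd; pos1(id44) recv 71: fwd
Round 3: pos0(id48) recv 88: fwd; pos2(id50) recv 71: fwd
Round 4: pos1(id44) recv 88: fwd; pos3(id88) recv 71: drop
Round 5: pos2(id50) recv 88: fwd
Round 6: pos3(id88) recv 88: ELECTED
Message ID 71 originates at pos 5; dropped at pos 3 in round 4

Answer: 4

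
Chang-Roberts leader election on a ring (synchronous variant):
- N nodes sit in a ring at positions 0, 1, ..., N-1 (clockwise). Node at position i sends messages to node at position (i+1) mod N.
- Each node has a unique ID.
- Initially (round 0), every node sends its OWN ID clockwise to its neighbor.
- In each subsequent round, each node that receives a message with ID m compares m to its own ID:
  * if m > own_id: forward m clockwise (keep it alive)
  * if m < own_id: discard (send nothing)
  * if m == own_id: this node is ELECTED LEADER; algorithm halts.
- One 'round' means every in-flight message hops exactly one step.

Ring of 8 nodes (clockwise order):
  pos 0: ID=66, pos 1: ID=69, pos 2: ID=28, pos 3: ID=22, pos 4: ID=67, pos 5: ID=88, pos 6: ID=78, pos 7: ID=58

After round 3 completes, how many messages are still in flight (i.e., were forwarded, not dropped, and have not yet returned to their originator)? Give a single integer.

Answer: 3

Derivation:
Round 1: pos1(id69) recv 66: drop; pos2(id28) recv 69: fwd; pos3(id22) recv 28: fwd; pos4(id67) recv 22: drop; pos5(id88) recv 67: drop; pos6(id78) recv 88: fwd; pos7(id58) recv 78: fwd; pos0(id66) recv 58: drop
Round 2: pos3(id22) recv 69: fwd; pos4(id67) recv 28: drop; pos7(id58) recv 88: fwd; pos0(id66) recv 78: fwd
Round 3: pos4(id67) recv 69: fwd; pos0(id66) recv 88: fwd; pos1(id69) recv 78: fwd
After round 3: 3 messages still in flight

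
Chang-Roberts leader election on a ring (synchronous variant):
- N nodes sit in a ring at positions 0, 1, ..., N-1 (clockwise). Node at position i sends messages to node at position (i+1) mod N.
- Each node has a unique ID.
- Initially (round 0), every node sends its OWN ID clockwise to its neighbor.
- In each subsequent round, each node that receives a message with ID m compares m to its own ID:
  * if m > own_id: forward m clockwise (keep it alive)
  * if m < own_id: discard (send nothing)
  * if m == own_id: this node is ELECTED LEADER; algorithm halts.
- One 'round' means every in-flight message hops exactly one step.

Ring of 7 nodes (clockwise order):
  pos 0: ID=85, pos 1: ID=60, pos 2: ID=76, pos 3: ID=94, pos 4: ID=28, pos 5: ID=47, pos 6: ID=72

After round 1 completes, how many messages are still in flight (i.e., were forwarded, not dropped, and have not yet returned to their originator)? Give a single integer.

Round 1: pos1(id60) recv 85: fwd; pos2(id76) recv 60: drop; pos3(id94) recv 76: drop; pos4(id28) recv 94: fwd; pos5(id47) recv 28: drop; pos6(id72) recv 47: drop; pos0(id85) recv 72: drop
After round 1: 2 messages still in flight

Answer: 2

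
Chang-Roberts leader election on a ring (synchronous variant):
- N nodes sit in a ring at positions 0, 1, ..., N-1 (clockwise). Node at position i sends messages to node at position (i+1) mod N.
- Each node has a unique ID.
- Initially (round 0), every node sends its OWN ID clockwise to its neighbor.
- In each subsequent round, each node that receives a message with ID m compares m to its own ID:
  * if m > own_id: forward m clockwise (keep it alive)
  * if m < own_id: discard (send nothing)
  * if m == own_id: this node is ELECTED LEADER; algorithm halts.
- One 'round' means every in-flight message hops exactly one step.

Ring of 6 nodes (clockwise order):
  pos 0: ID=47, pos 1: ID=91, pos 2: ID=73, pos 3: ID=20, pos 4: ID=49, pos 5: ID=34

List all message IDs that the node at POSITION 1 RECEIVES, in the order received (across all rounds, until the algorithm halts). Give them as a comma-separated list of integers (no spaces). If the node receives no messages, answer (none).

Answer: 47,49,73,91

Derivation:
Round 1: pos1(id91) recv 47: drop; pos2(id73) recv 91: fwd; pos3(id20) recv 73: fwd; pos4(id49) recv 20: drop; pos5(id34) recv 49: fwd; pos0(id47) recv 34: drop
Round 2: pos3(id20) recv 91: fwd; pos4(id49) recv 73: fwd; pos0(id47) recv 49: fwd
Round 3: pos4(id49) recv 91: fwd; pos5(id34) recv 73: fwd; pos1(id91) recv 49: drop
Round 4: pos5(id34) recv 91: fwd; pos0(id47) recv 73: fwd
Round 5: pos0(id47) recv 91: fwd; pos1(id91) recv 73: drop
Round 6: pos1(id91) recv 91: ELECTED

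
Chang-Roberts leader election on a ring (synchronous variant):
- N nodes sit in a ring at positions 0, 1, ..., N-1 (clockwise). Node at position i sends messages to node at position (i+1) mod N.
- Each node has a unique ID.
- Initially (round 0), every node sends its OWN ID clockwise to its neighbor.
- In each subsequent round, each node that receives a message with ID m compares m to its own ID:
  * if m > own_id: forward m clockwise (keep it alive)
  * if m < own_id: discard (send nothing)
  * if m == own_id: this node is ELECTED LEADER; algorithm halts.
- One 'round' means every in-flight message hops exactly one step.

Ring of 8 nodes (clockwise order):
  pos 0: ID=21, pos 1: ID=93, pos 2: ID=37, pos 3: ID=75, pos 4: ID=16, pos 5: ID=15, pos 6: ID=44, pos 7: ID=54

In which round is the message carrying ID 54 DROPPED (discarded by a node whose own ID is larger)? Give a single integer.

Answer: 2

Derivation:
Round 1: pos1(id93) recv 21: drop; pos2(id37) recv 93: fwd; pos3(id75) recv 37: drop; pos4(id16) recv 75: fwd; pos5(id15) recv 16: fwd; pos6(id44) recv 15: drop; pos7(id54) recv 44: drop; pos0(id21) recv 54: fwd
Round 2: pos3(id75) recv 93: fwd; pos5(id15) recv 75: fwd; pos6(id44) recv 16: drop; pos1(id93) recv 54: drop
Round 3: pos4(id16) recv 93: fwd; pos6(id44) recv 75: fwd
Round 4: pos5(id15) recv 93: fwd; pos7(id54) recv 75: fwd
Round 5: pos6(id44) recv 93: fwd; pos0(id21) recv 75: fwd
Round 6: pos7(id54) recv 93: fwd; pos1(id93) recv 75: drop
Round 7: pos0(id21) recv 93: fwd
Round 8: pos1(id93) recv 93: ELECTED
Message ID 54 originates at pos 7; dropped at pos 1 in round 2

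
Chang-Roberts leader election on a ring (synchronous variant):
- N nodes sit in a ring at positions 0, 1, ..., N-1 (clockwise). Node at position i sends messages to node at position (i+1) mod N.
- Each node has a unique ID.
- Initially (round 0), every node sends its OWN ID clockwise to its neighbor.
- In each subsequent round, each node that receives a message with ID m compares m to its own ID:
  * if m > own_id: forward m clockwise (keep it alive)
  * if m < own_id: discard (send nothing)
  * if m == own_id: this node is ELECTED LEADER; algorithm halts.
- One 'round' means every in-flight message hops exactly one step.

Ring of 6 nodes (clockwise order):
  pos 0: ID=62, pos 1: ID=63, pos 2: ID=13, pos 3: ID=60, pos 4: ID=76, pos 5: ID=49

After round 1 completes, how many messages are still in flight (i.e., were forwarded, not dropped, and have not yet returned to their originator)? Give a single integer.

Answer: 2

Derivation:
Round 1: pos1(id63) recv 62: drop; pos2(id13) recv 63: fwd; pos3(id60) recv 13: drop; pos4(id76) recv 60: drop; pos5(id49) recv 76: fwd; pos0(id62) recv 49: drop
After round 1: 2 messages still in flight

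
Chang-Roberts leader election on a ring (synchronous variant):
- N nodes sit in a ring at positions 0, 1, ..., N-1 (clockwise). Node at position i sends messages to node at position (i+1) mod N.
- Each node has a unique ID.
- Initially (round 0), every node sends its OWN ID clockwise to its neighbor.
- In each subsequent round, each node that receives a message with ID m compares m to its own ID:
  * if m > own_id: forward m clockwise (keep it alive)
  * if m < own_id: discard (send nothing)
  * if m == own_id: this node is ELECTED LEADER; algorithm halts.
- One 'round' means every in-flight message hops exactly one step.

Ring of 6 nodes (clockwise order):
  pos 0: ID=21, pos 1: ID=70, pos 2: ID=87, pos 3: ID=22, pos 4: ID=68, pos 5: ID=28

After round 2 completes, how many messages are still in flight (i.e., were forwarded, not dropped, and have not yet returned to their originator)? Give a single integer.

Round 1: pos1(id70) recv 21: drop; pos2(id87) recv 70: drop; pos3(id22) recv 87: fwd; pos4(id68) recv 22: drop; pos5(id28) recv 68: fwd; pos0(id21) recv 28: fwd
Round 2: pos4(id68) recv 87: fwd; pos0(id21) recv 68: fwd; pos1(id70) recv 28: drop
After round 2: 2 messages still in flight

Answer: 2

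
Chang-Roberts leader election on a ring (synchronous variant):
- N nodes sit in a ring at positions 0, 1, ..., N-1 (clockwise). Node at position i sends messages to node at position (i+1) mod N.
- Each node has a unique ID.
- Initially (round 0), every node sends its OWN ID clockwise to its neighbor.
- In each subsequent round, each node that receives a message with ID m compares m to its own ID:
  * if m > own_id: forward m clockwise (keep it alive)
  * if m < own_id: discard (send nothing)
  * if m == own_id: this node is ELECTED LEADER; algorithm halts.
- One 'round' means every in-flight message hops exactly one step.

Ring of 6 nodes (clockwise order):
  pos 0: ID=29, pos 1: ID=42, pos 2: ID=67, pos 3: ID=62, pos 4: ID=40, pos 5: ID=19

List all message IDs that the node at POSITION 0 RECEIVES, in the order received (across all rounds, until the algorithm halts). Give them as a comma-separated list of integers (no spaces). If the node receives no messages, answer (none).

Answer: 19,40,62,67

Derivation:
Round 1: pos1(id42) recv 29: drop; pos2(id67) recv 42: drop; pos3(id62) recv 67: fwd; pos4(id40) recv 62: fwd; pos5(id19) recv 40: fwd; pos0(id29) recv 19: drop
Round 2: pos4(id40) recv 67: fwd; pos5(id19) recv 62: fwd; pos0(id29) recv 40: fwd
Round 3: pos5(id19) recv 67: fwd; pos0(id29) recv 62: fwd; pos1(id42) recv 40: drop
Round 4: pos0(id29) recv 67: fwd; pos1(id42) recv 62: fwd
Round 5: pos1(id42) recv 67: fwd; pos2(id67) recv 62: drop
Round 6: pos2(id67) recv 67: ELECTED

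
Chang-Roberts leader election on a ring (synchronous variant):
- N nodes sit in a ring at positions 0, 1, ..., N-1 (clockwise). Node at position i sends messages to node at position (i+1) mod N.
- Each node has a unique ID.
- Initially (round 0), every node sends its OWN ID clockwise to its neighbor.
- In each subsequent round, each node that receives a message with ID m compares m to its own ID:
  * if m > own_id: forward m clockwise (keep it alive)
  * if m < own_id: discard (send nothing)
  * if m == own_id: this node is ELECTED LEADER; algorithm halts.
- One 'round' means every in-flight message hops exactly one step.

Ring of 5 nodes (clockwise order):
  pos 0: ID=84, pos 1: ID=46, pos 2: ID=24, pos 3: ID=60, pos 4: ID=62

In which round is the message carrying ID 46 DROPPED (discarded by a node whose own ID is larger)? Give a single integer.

Round 1: pos1(id46) recv 84: fwd; pos2(id24) recv 46: fwd; pos3(id60) recv 24: drop; pos4(id62) recv 60: drop; pos0(id84) recv 62: drop
Round 2: pos2(id24) recv 84: fwd; pos3(id60) recv 46: drop
Round 3: pos3(id60) recv 84: fwd
Round 4: pos4(id62) recv 84: fwd
Round 5: pos0(id84) recv 84: ELECTED
Message ID 46 originates at pos 1; dropped at pos 3 in round 2

Answer: 2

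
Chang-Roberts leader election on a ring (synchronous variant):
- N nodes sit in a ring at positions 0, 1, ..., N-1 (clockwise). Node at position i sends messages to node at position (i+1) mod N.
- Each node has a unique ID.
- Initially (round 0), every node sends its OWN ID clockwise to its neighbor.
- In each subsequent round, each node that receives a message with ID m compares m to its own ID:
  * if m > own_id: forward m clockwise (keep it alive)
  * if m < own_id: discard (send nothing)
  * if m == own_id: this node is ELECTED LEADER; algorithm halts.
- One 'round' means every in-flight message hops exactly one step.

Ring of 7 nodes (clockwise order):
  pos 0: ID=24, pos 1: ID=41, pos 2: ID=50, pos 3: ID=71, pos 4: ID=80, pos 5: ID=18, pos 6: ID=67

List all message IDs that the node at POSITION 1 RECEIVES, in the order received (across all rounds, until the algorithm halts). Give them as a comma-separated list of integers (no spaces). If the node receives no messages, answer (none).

Round 1: pos1(id41) recv 24: drop; pos2(id50) recv 41: drop; pos3(id71) recv 50: drop; pos4(id80) recv 71: drop; pos5(id18) recv 80: fwd; pos6(id67) recv 18: drop; pos0(id24) recv 67: fwd
Round 2: pos6(id67) recv 80: fwd; pos1(id41) recv 67: fwd
Round 3: pos0(id24) recv 80: fwd; pos2(id50) recv 67: fwd
Round 4: pos1(id41) recv 80: fwd; pos3(id71) recv 67: drop
Round 5: pos2(id50) recv 80: fwd
Round 6: pos3(id71) recv 80: fwd
Round 7: pos4(id80) recv 80: ELECTED

Answer: 24,67,80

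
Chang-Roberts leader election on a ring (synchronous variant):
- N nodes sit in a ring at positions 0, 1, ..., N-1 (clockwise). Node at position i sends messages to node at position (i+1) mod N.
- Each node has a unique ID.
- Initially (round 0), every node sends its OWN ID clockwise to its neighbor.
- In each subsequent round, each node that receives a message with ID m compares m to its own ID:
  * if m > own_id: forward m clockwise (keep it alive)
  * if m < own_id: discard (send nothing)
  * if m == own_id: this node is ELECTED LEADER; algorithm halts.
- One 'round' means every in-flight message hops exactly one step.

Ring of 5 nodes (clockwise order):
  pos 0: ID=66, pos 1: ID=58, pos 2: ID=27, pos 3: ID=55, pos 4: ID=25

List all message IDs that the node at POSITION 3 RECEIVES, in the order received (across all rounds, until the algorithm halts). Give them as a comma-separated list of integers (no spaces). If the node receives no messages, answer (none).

Round 1: pos1(id58) recv 66: fwd; pos2(id27) recv 58: fwd; pos3(id55) recv 27: drop; pos4(id25) recv 55: fwd; pos0(id66) recv 25: drop
Round 2: pos2(id27) recv 66: fwd; pos3(id55) recv 58: fwd; pos0(id66) recv 55: drop
Round 3: pos3(id55) recv 66: fwd; pos4(id25) recv 58: fwd
Round 4: pos4(id25) recv 66: fwd; pos0(id66) recv 58: drop
Round 5: pos0(id66) recv 66: ELECTED

Answer: 27,58,66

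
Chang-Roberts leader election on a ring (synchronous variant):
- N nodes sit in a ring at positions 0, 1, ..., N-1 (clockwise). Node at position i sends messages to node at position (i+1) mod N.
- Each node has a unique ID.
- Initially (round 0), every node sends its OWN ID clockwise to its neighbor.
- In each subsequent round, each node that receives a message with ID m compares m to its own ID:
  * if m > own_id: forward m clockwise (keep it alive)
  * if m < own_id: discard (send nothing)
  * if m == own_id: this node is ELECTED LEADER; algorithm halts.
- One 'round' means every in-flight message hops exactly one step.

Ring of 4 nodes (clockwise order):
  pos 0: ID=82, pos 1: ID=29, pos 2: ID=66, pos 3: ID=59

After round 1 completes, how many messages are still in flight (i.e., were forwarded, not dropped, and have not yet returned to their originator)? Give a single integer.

Answer: 2

Derivation:
Round 1: pos1(id29) recv 82: fwd; pos2(id66) recv 29: drop; pos3(id59) recv 66: fwd; pos0(id82) recv 59: drop
After round 1: 2 messages still in flight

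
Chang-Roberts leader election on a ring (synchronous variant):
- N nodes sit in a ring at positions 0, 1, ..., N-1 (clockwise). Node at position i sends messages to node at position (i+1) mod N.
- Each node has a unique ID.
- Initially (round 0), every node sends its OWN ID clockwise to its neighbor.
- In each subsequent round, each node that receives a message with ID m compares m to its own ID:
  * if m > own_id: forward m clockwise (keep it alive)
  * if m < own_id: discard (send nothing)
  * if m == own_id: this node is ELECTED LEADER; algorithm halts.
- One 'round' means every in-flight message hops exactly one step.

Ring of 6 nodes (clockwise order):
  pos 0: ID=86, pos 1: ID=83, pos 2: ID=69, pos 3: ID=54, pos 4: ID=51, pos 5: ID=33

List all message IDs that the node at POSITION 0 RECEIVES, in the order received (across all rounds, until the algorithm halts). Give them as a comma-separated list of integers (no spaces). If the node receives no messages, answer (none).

Answer: 33,51,54,69,83,86

Derivation:
Round 1: pos1(id83) recv 86: fwd; pos2(id69) recv 83: fwd; pos3(id54) recv 69: fwd; pos4(id51) recv 54: fwd; pos5(id33) recv 51: fwd; pos0(id86) recv 33: drop
Round 2: pos2(id69) recv 86: fwd; pos3(id54) recv 83: fwd; pos4(id51) recv 69: fwd; pos5(id33) recv 54: fwd; pos0(id86) recv 51: drop
Round 3: pos3(id54) recv 86: fwd; pos4(id51) recv 83: fwd; pos5(id33) recv 69: fwd; pos0(id86) recv 54: drop
Round 4: pos4(id51) recv 86: fwd; pos5(id33) recv 83: fwd; pos0(id86) recv 69: drop
Round 5: pos5(id33) recv 86: fwd; pos0(id86) recv 83: drop
Round 6: pos0(id86) recv 86: ELECTED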